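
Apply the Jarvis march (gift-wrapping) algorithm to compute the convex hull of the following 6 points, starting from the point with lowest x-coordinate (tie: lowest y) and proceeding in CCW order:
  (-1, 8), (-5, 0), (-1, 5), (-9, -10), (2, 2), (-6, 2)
Hull (CCW) = [(-9, -10), (2, 2), (-1, 8), (-6, 2)]

Jarvis march: at each step, from the current hull vertex p, select the next vertex q as the point such that every other point lies strictly to the left of (or on) the directed line p → q. (Equivalently: for every other point r, the cross product (q − p) × (r − p) ≥ 0.)
Starting point (lowest x, tie lowest y): (-9, -10). Wrap until returning to start. Resulting hull: (-9, -10), (2, 2), (-1, 8), (-6, 2).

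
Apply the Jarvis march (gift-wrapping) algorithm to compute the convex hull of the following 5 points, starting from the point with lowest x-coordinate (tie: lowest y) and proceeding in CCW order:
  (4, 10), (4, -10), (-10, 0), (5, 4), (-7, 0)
Hull (CCW) = [(-10, 0), (4, -10), (5, 4), (4, 10)]

Jarvis march: at each step, from the current hull vertex p, select the next vertex q as the point such that every other point lies strictly to the left of (or on) the directed line p → q. (Equivalently: for every other point r, the cross product (q − p) × (r − p) ≥ 0.)
Starting point (lowest x, tie lowest y): (-10, 0). Wrap until returning to start. Resulting hull: (-10, 0), (4, -10), (5, 4), (4, 10).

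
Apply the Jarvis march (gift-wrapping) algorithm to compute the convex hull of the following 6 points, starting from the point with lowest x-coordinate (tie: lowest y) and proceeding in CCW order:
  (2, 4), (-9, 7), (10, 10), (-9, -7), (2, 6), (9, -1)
Hull (CCW) = [(-9, -7), (9, -1), (10, 10), (-9, 7)]

Jarvis march: at each step, from the current hull vertex p, select the next vertex q as the point such that every other point lies strictly to the left of (or on) the directed line p → q. (Equivalently: for every other point r, the cross product (q − p) × (r − p) ≥ 0.)
Starting point (lowest x, tie lowest y): (-9, -7). Wrap until returning to start. Resulting hull: (-9, -7), (9, -1), (10, 10), (-9, 7).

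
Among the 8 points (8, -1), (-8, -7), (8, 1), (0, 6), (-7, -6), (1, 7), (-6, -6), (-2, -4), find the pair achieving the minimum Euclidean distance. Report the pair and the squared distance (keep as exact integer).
Pair = ((-7, -6), (-6, -6)); squared distance = 1

Compute all C(8, 2) = 28 pairwise squared distances (x_i − x_j)² + (y_i − y_j)². The minimum is 1, attained by the pair ((-7, -6), (-6, -6)).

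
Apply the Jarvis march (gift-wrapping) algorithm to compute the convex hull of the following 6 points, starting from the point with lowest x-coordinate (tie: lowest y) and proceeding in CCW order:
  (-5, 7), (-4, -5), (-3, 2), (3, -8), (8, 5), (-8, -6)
Hull (CCW) = [(-8, -6), (3, -8), (8, 5), (-5, 7)]

Jarvis march: at each step, from the current hull vertex p, select the next vertex q as the point such that every other point lies strictly to the left of (or on) the directed line p → q. (Equivalently: for every other point r, the cross product (q − p) × (r − p) ≥ 0.)
Starting point (lowest x, tie lowest y): (-8, -6). Wrap until returning to start. Resulting hull: (-8, -6), (3, -8), (8, 5), (-5, 7).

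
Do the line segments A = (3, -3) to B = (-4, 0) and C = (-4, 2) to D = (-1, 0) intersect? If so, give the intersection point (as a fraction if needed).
No (intersection of containing lines falls outside at least one segment)

Parametrize and solve: t = -1/5, s = 14/5. At least one of these is outside [0, 1], so the segments do not intersect.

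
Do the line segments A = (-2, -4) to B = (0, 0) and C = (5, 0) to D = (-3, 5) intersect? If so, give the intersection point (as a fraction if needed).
No (intersection of containing lines falls outside at least one segment)

Parametrize and solve: t = 67/42, s = 10/21. At least one of these is outside [0, 1], so the segments do not intersect.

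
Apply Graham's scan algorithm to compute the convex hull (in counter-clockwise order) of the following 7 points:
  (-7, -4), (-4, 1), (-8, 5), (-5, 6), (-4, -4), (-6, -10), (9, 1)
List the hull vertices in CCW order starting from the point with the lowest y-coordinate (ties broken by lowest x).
Hull (CCW) = [(-6, -10), (9, 1), (-5, 6), (-8, 5), (-7, -4)]

Graham scan procedure:
  1. Find the pivot p₀ = point with lowest y (tie → lowest x): (-6, -10).
  2. Sort the remaining points by polar angle around p₀.
  3. Walk through sorted points, maintaining a stack; pop the top while the last three entries make a non-left turn (cross product ≤ 0).
  4. Final stack is the convex hull in CCW order: (-6, -10), (9, 1), (-5, 6), (-8, 5), (-7, -4).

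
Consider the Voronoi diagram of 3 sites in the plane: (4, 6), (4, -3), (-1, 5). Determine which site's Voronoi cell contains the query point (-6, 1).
Nearest site = (-1, 5)

The Voronoi cell of site s contains exactly those query points closer to s than to any other site. Compute squared distances from q = (-6, 1) to each site:
  (-1 − -6)² + (5 − 1)² = 41
  (4 − -6)² + (-3 − 1)² = 116
  (4 − -6)² + (6 − 1)² = 125
Minimum is attained by (-1, 5), so q lies in its Voronoi cell.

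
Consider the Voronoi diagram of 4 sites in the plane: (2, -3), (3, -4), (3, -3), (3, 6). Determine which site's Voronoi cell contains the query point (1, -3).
Nearest site = (2, -3)

The Voronoi cell of site s contains exactly those query points closer to s than to any other site. Compute squared distances from q = (1, -3) to each site:
  (2 − 1)² + (-3 − -3)² = 1
  (3 − 1)² + (-3 − -3)² = 4
  (3 − 1)² + (-4 − -3)² = 5
  (3 − 1)² + (6 − -3)² = 85
Minimum is attained by (2, -3), so q lies in its Voronoi cell.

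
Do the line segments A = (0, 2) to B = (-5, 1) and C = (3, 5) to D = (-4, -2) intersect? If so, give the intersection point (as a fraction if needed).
Yes; intersection at (0, 2) (t = 0 on AB, s = 3/7 on CD)

Parametrize AB as A + t(B − A) = (0 + -5 t, 2 + -1 t) and CD as C + s(D − C) = (3 + -7 s, 5 + -7 s). Solve the linear system for (t, s). Determinant = -28 ≠ 0, so a unique intersection of the containing lines exists. Solution: t = 0, s = 3/7 — both in [0, 1], so the segments cross. Intersection point: (0, 2).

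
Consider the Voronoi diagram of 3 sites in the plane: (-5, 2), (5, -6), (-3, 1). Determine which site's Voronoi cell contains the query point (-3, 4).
Nearest site = (-5, 2)

The Voronoi cell of site s contains exactly those query points closer to s than to any other site. Compute squared distances from q = (-3, 4) to each site:
  (-5 − -3)² + (2 − 4)² = 8
  (-3 − -3)² + (1 − 4)² = 9
  (5 − -3)² + (-6 − 4)² = 164
Minimum is attained by (-5, 2), so q lies in its Voronoi cell.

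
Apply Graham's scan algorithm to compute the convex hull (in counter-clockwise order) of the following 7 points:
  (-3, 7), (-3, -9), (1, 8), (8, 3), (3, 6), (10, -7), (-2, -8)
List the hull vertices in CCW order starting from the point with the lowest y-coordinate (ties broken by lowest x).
Hull (CCW) = [(-3, -9), (10, -7), (8, 3), (1, 8), (-3, 7)]

Graham scan procedure:
  1. Find the pivot p₀ = point with lowest y (tie → lowest x): (-3, -9).
  2. Sort the remaining points by polar angle around p₀.
  3. Walk through sorted points, maintaining a stack; pop the top while the last three entries make a non-left turn (cross product ≤ 0).
  4. Final stack is the convex hull in CCW order: (-3, -9), (10, -7), (8, 3), (1, 8), (-3, 7).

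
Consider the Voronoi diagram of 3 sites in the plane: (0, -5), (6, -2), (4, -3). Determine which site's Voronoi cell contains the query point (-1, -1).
Nearest site = (0, -5)

The Voronoi cell of site s contains exactly those query points closer to s than to any other site. Compute squared distances from q = (-1, -1) to each site:
  (0 − -1)² + (-5 − -1)² = 17
  (4 − -1)² + (-3 − -1)² = 29
  (6 − -1)² + (-2 − -1)² = 50
Minimum is attained by (0, -5), so q lies in its Voronoi cell.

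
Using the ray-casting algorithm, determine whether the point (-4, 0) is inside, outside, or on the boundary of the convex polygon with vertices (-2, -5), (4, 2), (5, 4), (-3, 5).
The point (-4, 0) lies strictly outside the polygon

Cast a horizontal ray to the right from the query point and count how many polygon edges it crosses (each edge strictly once or zero times, handled with the usual half-open convention). 
Parity of crossings → even ⇒ outside.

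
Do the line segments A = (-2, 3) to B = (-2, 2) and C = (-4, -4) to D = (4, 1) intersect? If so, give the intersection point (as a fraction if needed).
No (intersection of containing lines falls outside at least one segment)

Parametrize and solve: t = 23/4, s = 1/4. At least one of these is outside [0, 1], so the segments do not intersect.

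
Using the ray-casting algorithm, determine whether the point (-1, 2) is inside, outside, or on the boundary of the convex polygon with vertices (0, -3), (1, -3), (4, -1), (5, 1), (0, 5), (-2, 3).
The point (-1, 2) lies strictly inside the polygon

Cast a horizontal ray to the right from the query point and count how many polygon edges it crosses (each edge strictly once or zero times, handled with the usual half-open convention). 
Parity of crossings → odd ⇒ inside.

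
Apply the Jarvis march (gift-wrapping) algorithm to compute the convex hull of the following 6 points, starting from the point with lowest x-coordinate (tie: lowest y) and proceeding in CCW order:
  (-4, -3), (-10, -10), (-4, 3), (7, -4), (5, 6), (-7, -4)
Hull (CCW) = [(-10, -10), (7, -4), (5, 6), (-4, 3)]

Jarvis march: at each step, from the current hull vertex p, select the next vertex q as the point such that every other point lies strictly to the left of (or on) the directed line p → q. (Equivalently: for every other point r, the cross product (q − p) × (r − p) ≥ 0.)
Starting point (lowest x, tie lowest y): (-10, -10). Wrap until returning to start. Resulting hull: (-10, -10), (7, -4), (5, 6), (-4, 3).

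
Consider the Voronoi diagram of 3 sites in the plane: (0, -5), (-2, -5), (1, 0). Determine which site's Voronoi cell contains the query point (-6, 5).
Nearest site = (1, 0)

The Voronoi cell of site s contains exactly those query points closer to s than to any other site. Compute squared distances from q = (-6, 5) to each site:
  (1 − -6)² + (0 − 5)² = 74
  (-2 − -6)² + (-5 − 5)² = 116
  (0 − -6)² + (-5 − 5)² = 136
Minimum is attained by (1, 0), so q lies in its Voronoi cell.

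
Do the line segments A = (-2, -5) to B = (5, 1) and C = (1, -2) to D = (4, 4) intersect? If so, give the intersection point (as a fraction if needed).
No (intersection of containing lines falls outside at least one segment)

Parametrize and solve: t = 3/8, s = -1/8. At least one of these is outside [0, 1], so the segments do not intersect.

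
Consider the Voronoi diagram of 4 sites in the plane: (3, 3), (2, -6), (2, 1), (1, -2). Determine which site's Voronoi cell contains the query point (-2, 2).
Nearest site = (2, 1)

The Voronoi cell of site s contains exactly those query points closer to s than to any other site. Compute squared distances from q = (-2, 2) to each site:
  (2 − -2)² + (1 − 2)² = 17
  (1 − -2)² + (-2 − 2)² = 25
  (3 − -2)² + (3 − 2)² = 26
  (2 − -2)² + (-6 − 2)² = 80
Minimum is attained by (2, 1), so q lies in its Voronoi cell.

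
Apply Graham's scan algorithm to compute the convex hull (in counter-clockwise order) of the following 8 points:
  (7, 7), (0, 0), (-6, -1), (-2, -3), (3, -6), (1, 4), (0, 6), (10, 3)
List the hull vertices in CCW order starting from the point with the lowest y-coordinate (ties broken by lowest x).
Hull (CCW) = [(3, -6), (10, 3), (7, 7), (0, 6), (-6, -1)]

Graham scan procedure:
  1. Find the pivot p₀ = point with lowest y (tie → lowest x): (3, -6).
  2. Sort the remaining points by polar angle around p₀.
  3. Walk through sorted points, maintaining a stack; pop the top while the last three entries make a non-left turn (cross product ≤ 0).
  4. Final stack is the convex hull in CCW order: (3, -6), (10, 3), (7, 7), (0, 6), (-6, -1).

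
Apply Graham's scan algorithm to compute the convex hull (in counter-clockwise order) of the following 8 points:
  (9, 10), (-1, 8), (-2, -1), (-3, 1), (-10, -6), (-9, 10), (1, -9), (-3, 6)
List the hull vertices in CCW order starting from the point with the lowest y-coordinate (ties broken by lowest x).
Hull (CCW) = [(1, -9), (9, 10), (-9, 10), (-10, -6)]

Graham scan procedure:
  1. Find the pivot p₀ = point with lowest y (tie → lowest x): (1, -9).
  2. Sort the remaining points by polar angle around p₀.
  3. Walk through sorted points, maintaining a stack; pop the top while the last three entries make a non-left turn (cross product ≤ 0).
  4. Final stack is the convex hull in CCW order: (1, -9), (9, 10), (-9, 10), (-10, -6).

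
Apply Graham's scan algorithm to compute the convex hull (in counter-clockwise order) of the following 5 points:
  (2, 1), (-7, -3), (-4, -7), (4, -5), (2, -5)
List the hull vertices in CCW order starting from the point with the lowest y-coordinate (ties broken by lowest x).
Hull (CCW) = [(-4, -7), (4, -5), (2, 1), (-7, -3)]

Graham scan procedure:
  1. Find the pivot p₀ = point with lowest y (tie → lowest x): (-4, -7).
  2. Sort the remaining points by polar angle around p₀.
  3. Walk through sorted points, maintaining a stack; pop the top while the last three entries make a non-left turn (cross product ≤ 0).
  4. Final stack is the convex hull in CCW order: (-4, -7), (4, -5), (2, 1), (-7, -3).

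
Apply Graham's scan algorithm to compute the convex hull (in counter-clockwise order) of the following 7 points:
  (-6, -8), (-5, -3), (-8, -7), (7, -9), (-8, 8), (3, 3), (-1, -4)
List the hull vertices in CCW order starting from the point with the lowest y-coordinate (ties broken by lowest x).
Hull (CCW) = [(7, -9), (3, 3), (-8, 8), (-8, -7), (-6, -8)]

Graham scan procedure:
  1. Find the pivot p₀ = point with lowest y (tie → lowest x): (7, -9).
  2. Sort the remaining points by polar angle around p₀.
  3. Walk through sorted points, maintaining a stack; pop the top while the last three entries make a non-left turn (cross product ≤ 0).
  4. Final stack is the convex hull in CCW order: (7, -9), (3, 3), (-8, 8), (-8, -7), (-6, -8).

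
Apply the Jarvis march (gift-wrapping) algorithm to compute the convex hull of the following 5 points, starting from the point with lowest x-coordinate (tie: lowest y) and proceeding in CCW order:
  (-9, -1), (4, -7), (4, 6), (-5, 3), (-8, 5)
Hull (CCW) = [(-9, -1), (4, -7), (4, 6), (-8, 5)]

Jarvis march: at each step, from the current hull vertex p, select the next vertex q as the point such that every other point lies strictly to the left of (or on) the directed line p → q. (Equivalently: for every other point r, the cross product (q − p) × (r − p) ≥ 0.)
Starting point (lowest x, tie lowest y): (-9, -1). Wrap until returning to start. Resulting hull: (-9, -1), (4, -7), (4, 6), (-8, 5).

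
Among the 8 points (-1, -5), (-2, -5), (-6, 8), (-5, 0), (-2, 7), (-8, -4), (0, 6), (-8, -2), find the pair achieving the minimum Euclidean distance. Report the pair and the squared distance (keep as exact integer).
Pair = ((-1, -5), (-2, -5)); squared distance = 1

Compute all C(8, 2) = 28 pairwise squared distances (x_i − x_j)² + (y_i − y_j)². The minimum is 1, attained by the pair ((-1, -5), (-2, -5)).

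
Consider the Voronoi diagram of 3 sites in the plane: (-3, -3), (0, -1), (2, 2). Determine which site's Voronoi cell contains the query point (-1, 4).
Nearest site = (2, 2)

The Voronoi cell of site s contains exactly those query points closer to s than to any other site. Compute squared distances from q = (-1, 4) to each site:
  (2 − -1)² + (2 − 4)² = 13
  (0 − -1)² + (-1 − 4)² = 26
  (-3 − -1)² + (-3 − 4)² = 53
Minimum is attained by (2, 2), so q lies in its Voronoi cell.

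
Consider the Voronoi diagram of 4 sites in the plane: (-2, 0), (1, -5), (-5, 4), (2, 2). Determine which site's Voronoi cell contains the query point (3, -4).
Nearest site = (1, -5)

The Voronoi cell of site s contains exactly those query points closer to s than to any other site. Compute squared distances from q = (3, -4) to each site:
  (1 − 3)² + (-5 − -4)² = 5
  (2 − 3)² + (2 − -4)² = 37
  (-2 − 3)² + (0 − -4)² = 41
  (-5 − 3)² + (4 − -4)² = 128
Minimum is attained by (1, -5), so q lies in its Voronoi cell.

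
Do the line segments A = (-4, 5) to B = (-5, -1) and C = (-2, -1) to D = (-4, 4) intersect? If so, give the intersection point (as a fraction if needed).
No (intersection of containing lines falls outside at least one segment)

Parametrize and solve: t = 2/17, s = 18/17. At least one of these is outside [0, 1], so the segments do not intersect.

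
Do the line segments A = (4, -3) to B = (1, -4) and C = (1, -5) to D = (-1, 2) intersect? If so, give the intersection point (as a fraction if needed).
No (intersection of containing lines falls outside at least one segment)

Parametrize and solve: t = 25/23, s = 3/23. At least one of these is outside [0, 1], so the segments do not intersect.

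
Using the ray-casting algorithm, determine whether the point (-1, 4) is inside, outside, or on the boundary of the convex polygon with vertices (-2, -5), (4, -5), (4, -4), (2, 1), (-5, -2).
The point (-1, 4) lies strictly outside the polygon

Cast a horizontal ray to the right from the query point and count how many polygon edges it crosses (each edge strictly once or zero times, handled with the usual half-open convention). 
Parity of crossings → even ⇒ outside.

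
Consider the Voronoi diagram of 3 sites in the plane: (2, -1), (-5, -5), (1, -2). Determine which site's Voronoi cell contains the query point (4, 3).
Nearest site = (2, -1)

The Voronoi cell of site s contains exactly those query points closer to s than to any other site. Compute squared distances from q = (4, 3) to each site:
  (2 − 4)² + (-1 − 3)² = 20
  (1 − 4)² + (-2 − 3)² = 34
  (-5 − 4)² + (-5 − 3)² = 145
Minimum is attained by (2, -1), so q lies in its Voronoi cell.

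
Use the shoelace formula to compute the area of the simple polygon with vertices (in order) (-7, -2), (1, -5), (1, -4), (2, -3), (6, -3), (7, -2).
Area = 18

Shoelace formula: Area = (1/2) |Σ_i (x_i · y_{i+1} − x_{i+1} · y_i)| (indices mod n). Compute each cross term:
  (-7)(-5) − (1)(-2) = 37
  (1)(-4) − (1)(-5) = 1
  (1)(-3) − (2)(-4) = 5
  (2)(-3) − (6)(-3) = 12
  (6)(-2) − (7)(-3) = 9
  (7)(-2) − (-7)(-2) = -28
Sum = 36, so (signed) Area = 36/2 = 18, |Area| = 18.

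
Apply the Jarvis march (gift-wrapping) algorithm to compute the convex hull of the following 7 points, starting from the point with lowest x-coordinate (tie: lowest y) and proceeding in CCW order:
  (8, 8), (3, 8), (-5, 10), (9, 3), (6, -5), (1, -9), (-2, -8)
Hull (CCW) = [(-5, 10), (-2, -8), (1, -9), (6, -5), (9, 3), (8, 8)]

Jarvis march: at each step, from the current hull vertex p, select the next vertex q as the point such that every other point lies strictly to the left of (or on) the directed line p → q. (Equivalently: for every other point r, the cross product (q − p) × (r − p) ≥ 0.)
Starting point (lowest x, tie lowest y): (-5, 10). Wrap until returning to start. Resulting hull: (-5, 10), (-2, -8), (1, -9), (6, -5), (9, 3), (8, 8).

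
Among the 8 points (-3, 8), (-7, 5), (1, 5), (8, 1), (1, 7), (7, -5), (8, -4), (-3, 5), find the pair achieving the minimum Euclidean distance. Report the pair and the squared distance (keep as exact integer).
Pair = ((7, -5), (8, -4)); squared distance = 2

Compute all C(8, 2) = 28 pairwise squared distances (x_i − x_j)² + (y_i − y_j)². The minimum is 2, attained by the pair ((7, -5), (8, -4)).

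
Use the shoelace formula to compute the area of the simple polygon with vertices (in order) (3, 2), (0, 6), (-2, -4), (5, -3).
Area = 75/2

Shoelace formula: Area = (1/2) |Σ_i (x_i · y_{i+1} − x_{i+1} · y_i)| (indices mod n). Compute each cross term:
  (3)(6) − (0)(2) = 18
  (0)(-4) − (-2)(6) = 12
  (-2)(-3) − (5)(-4) = 26
  (5)(2) − (3)(-3) = 19
Sum = 75, so (signed) Area = 75/2 = 75/2, |Area| = 75/2.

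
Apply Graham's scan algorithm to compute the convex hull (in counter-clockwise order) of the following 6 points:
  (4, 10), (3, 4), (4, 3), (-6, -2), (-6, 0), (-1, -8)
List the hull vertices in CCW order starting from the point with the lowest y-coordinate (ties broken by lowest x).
Hull (CCW) = [(-1, -8), (4, 3), (4, 10), (-6, 0), (-6, -2)]

Graham scan procedure:
  1. Find the pivot p₀ = point with lowest y (tie → lowest x): (-1, -8).
  2. Sort the remaining points by polar angle around p₀.
  3. Walk through sorted points, maintaining a stack; pop the top while the last three entries make a non-left turn (cross product ≤ 0).
  4. Final stack is the convex hull in CCW order: (-1, -8), (4, 3), (4, 10), (-6, 0), (-6, -2).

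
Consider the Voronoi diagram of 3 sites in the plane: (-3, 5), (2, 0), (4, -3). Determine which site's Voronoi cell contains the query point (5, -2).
Nearest site = (4, -3)

The Voronoi cell of site s contains exactly those query points closer to s than to any other site. Compute squared distances from q = (5, -2) to each site:
  (4 − 5)² + (-3 − -2)² = 2
  (2 − 5)² + (0 − -2)² = 13
  (-3 − 5)² + (5 − -2)² = 113
Minimum is attained by (4, -3), so q lies in its Voronoi cell.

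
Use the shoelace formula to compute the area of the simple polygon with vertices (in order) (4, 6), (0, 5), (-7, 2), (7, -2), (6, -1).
Area = 50

Shoelace formula: Area = (1/2) |Σ_i (x_i · y_{i+1} − x_{i+1} · y_i)| (indices mod n). Compute each cross term:
  (4)(5) − (0)(6) = 20
  (0)(2) − (-7)(5) = 35
  (-7)(-2) − (7)(2) = 0
  (7)(-1) − (6)(-2) = 5
  (6)(6) − (4)(-1) = 40
Sum = 100, so (signed) Area = 100/2 = 50, |Area| = 50.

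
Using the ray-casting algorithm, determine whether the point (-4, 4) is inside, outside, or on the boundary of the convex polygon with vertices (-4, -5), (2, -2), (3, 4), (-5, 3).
The point (-4, 4) lies strictly outside the polygon

Cast a horizontal ray to the right from the query point and count how many polygon edges it crosses (each edge strictly once or zero times, handled with the usual half-open convention). 
Parity of crossings → even ⇒ outside.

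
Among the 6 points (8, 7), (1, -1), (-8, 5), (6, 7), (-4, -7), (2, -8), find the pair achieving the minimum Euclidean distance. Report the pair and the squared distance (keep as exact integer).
Pair = ((8, 7), (6, 7)); squared distance = 4

Compute all C(6, 2) = 15 pairwise squared distances (x_i − x_j)² + (y_i − y_j)². The minimum is 4, attained by the pair ((8, 7), (6, 7)).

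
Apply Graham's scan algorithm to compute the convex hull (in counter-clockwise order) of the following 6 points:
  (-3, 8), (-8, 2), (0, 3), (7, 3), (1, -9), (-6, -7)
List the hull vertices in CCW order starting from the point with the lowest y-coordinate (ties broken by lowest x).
Hull (CCW) = [(1, -9), (7, 3), (-3, 8), (-8, 2), (-6, -7)]

Graham scan procedure:
  1. Find the pivot p₀ = point with lowest y (tie → lowest x): (1, -9).
  2. Sort the remaining points by polar angle around p₀.
  3. Walk through sorted points, maintaining a stack; pop the top while the last three entries make a non-left turn (cross product ≤ 0).
  4. Final stack is the convex hull in CCW order: (1, -9), (7, 3), (-3, 8), (-8, 2), (-6, -7).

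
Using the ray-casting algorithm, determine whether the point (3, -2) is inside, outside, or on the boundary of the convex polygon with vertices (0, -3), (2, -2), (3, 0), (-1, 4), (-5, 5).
The point (3, -2) lies strictly outside the polygon

Cast a horizontal ray to the right from the query point and count how many polygon edges it crosses (each edge strictly once or zero times, handled with the usual half-open convention). 
Parity of crossings → even ⇒ outside.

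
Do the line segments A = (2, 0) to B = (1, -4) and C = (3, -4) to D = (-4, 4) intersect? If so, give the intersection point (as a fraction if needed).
Yes; intersection at (13/9, -20/9) (t = 5/9 on AB, s = 2/9 on CD)

Parametrize AB as A + t(B − A) = (2 + -1 t, 0 + -4 t) and CD as C + s(D − C) = (3 + -7 s, -4 + 8 s). Solve the linear system for (t, s). Determinant = 36 ≠ 0, so a unique intersection of the containing lines exists. Solution: t = 5/9, s = 2/9 — both in [0, 1], so the segments cross. Intersection point: (13/9, -20/9).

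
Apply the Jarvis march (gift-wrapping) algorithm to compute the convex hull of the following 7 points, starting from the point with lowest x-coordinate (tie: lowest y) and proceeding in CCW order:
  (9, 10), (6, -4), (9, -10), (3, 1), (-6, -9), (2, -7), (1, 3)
Hull (CCW) = [(-6, -9), (9, -10), (9, 10), (1, 3)]

Jarvis march: at each step, from the current hull vertex p, select the next vertex q as the point such that every other point lies strictly to the left of (or on) the directed line p → q. (Equivalently: for every other point r, the cross product (q − p) × (r − p) ≥ 0.)
Starting point (lowest x, tie lowest y): (-6, -9). Wrap until returning to start. Resulting hull: (-6, -9), (9, -10), (9, 10), (1, 3).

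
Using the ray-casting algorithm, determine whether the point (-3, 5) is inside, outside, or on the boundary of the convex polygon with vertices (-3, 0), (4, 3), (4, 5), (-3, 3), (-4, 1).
The point (-3, 5) lies strictly outside the polygon

Cast a horizontal ray to the right from the query point and count how many polygon edges it crosses (each edge strictly once or zero times, handled with the usual half-open convention). 
Parity of crossings → even ⇒ outside.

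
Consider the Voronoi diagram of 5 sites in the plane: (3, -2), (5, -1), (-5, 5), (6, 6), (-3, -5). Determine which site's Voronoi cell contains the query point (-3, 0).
Nearest site = (-3, -5)

The Voronoi cell of site s contains exactly those query points closer to s than to any other site. Compute squared distances from q = (-3, 0) to each site:
  (-3 − -3)² + (-5 − 0)² = 25
  (-5 − -3)² + (5 − 0)² = 29
  (3 − -3)² + (-2 − 0)² = 40
  (5 − -3)² + (-1 − 0)² = 65
  (6 − -3)² + (6 − 0)² = 117
Minimum is attained by (-3, -5), so q lies in its Voronoi cell.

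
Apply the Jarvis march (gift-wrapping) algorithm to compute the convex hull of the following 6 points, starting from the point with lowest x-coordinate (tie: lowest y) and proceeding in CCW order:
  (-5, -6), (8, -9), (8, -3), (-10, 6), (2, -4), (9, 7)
Hull (CCW) = [(-10, 6), (-5, -6), (8, -9), (9, 7)]

Jarvis march: at each step, from the current hull vertex p, select the next vertex q as the point such that every other point lies strictly to the left of (or on) the directed line p → q. (Equivalently: for every other point r, the cross product (q − p) × (r − p) ≥ 0.)
Starting point (lowest x, tie lowest y): (-10, 6). Wrap until returning to start. Resulting hull: (-10, 6), (-5, -6), (8, -9), (9, 7).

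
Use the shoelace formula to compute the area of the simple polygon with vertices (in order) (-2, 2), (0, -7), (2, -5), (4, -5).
Area = 18

Shoelace formula: Area = (1/2) |Σ_i (x_i · y_{i+1} − x_{i+1} · y_i)| (indices mod n). Compute each cross term:
  (-2)(-7) − (0)(2) = 14
  (0)(-5) − (2)(-7) = 14
  (2)(-5) − (4)(-5) = 10
  (4)(2) − (-2)(-5) = -2
Sum = 36, so (signed) Area = 36/2 = 18, |Area| = 18.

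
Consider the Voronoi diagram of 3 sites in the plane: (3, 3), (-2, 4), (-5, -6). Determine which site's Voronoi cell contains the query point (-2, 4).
Nearest site = (-2, 4)

The Voronoi cell of site s contains exactly those query points closer to s than to any other site. Compute squared distances from q = (-2, 4) to each site:
  (-2 − -2)² + (4 − 4)² = 0
  (3 − -2)² + (3 − 4)² = 26
  (-5 − -2)² + (-6 − 4)² = 109
Minimum is attained by (-2, 4), so q lies in its Voronoi cell.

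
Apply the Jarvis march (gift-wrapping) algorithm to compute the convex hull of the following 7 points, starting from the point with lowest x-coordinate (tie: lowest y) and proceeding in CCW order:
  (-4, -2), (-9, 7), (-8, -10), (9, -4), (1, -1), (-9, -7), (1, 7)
Hull (CCW) = [(-9, -7), (-8, -10), (9, -4), (1, 7), (-9, 7)]

Jarvis march: at each step, from the current hull vertex p, select the next vertex q as the point such that every other point lies strictly to the left of (or on) the directed line p → q. (Equivalently: for every other point r, the cross product (q − p) × (r − p) ≥ 0.)
Starting point (lowest x, tie lowest y): (-9, -7). Wrap until returning to start. Resulting hull: (-9, -7), (-8, -10), (9, -4), (1, 7), (-9, 7).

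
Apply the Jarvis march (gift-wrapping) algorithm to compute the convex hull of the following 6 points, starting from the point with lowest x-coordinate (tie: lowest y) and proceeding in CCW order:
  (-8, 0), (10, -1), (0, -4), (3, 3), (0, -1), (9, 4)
Hull (CCW) = [(-8, 0), (0, -4), (10, -1), (9, 4), (3, 3)]

Jarvis march: at each step, from the current hull vertex p, select the next vertex q as the point such that every other point lies strictly to the left of (or on) the directed line p → q. (Equivalently: for every other point r, the cross product (q − p) × (r − p) ≥ 0.)
Starting point (lowest x, tie lowest y): (-8, 0). Wrap until returning to start. Resulting hull: (-8, 0), (0, -4), (10, -1), (9, 4), (3, 3).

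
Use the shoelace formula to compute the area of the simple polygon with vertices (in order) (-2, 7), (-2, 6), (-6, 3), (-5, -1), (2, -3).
Area = 39

Shoelace formula: Area = (1/2) |Σ_i (x_i · y_{i+1} − x_{i+1} · y_i)| (indices mod n). Compute each cross term:
  (-2)(6) − (-2)(7) = 2
  (-2)(3) − (-6)(6) = 30
  (-6)(-1) − (-5)(3) = 21
  (-5)(-3) − (2)(-1) = 17
  (2)(7) − (-2)(-3) = 8
Sum = 78, so (signed) Area = 78/2 = 39, |Area| = 39.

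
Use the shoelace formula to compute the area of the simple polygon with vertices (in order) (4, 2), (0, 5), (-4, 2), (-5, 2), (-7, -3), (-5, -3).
Area = 79/2

Shoelace formula: Area = (1/2) |Σ_i (x_i · y_{i+1} − x_{i+1} · y_i)| (indices mod n). Compute each cross term:
  (4)(5) − (0)(2) = 20
  (0)(2) − (-4)(5) = 20
  (-4)(2) − (-5)(2) = 2
  (-5)(-3) − (-7)(2) = 29
  (-7)(-3) − (-5)(-3) = 6
  (-5)(2) − (4)(-3) = 2
Sum = 79, so (signed) Area = 79/2 = 79/2, |Area| = 79/2.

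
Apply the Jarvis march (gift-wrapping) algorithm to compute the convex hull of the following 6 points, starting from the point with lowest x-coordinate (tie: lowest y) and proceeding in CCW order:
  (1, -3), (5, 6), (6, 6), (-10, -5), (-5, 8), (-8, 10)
Hull (CCW) = [(-10, -5), (1, -3), (6, 6), (-8, 10)]

Jarvis march: at each step, from the current hull vertex p, select the next vertex q as the point such that every other point lies strictly to the left of (or on) the directed line p → q. (Equivalently: for every other point r, the cross product (q − p) × (r − p) ≥ 0.)
Starting point (lowest x, tie lowest y): (-10, -5). Wrap until returning to start. Resulting hull: (-10, -5), (1, -3), (6, 6), (-8, 10).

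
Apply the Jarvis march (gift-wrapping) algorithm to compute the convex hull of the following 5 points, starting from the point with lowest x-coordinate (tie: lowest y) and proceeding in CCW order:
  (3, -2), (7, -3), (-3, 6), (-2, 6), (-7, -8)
Hull (CCW) = [(-7, -8), (7, -3), (-2, 6), (-3, 6)]

Jarvis march: at each step, from the current hull vertex p, select the next vertex q as the point such that every other point lies strictly to the left of (or on) the directed line p → q. (Equivalently: for every other point r, the cross product (q − p) × (r − p) ≥ 0.)
Starting point (lowest x, tie lowest y): (-7, -8). Wrap until returning to start. Resulting hull: (-7, -8), (7, -3), (-2, 6), (-3, 6).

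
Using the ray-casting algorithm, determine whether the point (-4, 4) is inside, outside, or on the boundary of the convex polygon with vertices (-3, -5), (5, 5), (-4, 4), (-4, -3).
The point (-4, 4) lies on the polygon boundary

Boundary check: the query satisfies the collinearity and bounding-box conditions for some polygon edge, so it lies exactly on the boundary.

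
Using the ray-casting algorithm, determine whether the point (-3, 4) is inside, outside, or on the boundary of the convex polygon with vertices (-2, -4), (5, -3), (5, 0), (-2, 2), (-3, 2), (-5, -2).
The point (-3, 4) lies strictly outside the polygon

Cast a horizontal ray to the right from the query point and count how many polygon edges it crosses (each edge strictly once or zero times, handled with the usual half-open convention). 
Parity of crossings → even ⇒ outside.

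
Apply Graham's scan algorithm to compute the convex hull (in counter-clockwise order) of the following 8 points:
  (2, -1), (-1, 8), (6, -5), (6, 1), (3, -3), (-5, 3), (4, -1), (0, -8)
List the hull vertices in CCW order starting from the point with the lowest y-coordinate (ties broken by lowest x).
Hull (CCW) = [(0, -8), (6, -5), (6, 1), (-1, 8), (-5, 3)]

Graham scan procedure:
  1. Find the pivot p₀ = point with lowest y (tie → lowest x): (0, -8).
  2. Sort the remaining points by polar angle around p₀.
  3. Walk through sorted points, maintaining a stack; pop the top while the last three entries make a non-left turn (cross product ≤ 0).
  4. Final stack is the convex hull in CCW order: (0, -8), (6, -5), (6, 1), (-1, 8), (-5, 3).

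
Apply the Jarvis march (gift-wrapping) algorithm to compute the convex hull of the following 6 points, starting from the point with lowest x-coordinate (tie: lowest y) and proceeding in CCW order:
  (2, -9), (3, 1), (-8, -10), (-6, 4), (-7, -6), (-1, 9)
Hull (CCW) = [(-8, -10), (2, -9), (3, 1), (-1, 9), (-6, 4)]

Jarvis march: at each step, from the current hull vertex p, select the next vertex q as the point such that every other point lies strictly to the left of (or on) the directed line p → q. (Equivalently: for every other point r, the cross product (q − p) × (r − p) ≥ 0.)
Starting point (lowest x, tie lowest y): (-8, -10). Wrap until returning to start. Resulting hull: (-8, -10), (2, -9), (3, 1), (-1, 9), (-6, 4).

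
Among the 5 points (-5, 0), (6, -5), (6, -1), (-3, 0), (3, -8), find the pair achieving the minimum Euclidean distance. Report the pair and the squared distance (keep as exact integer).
Pair = ((-5, 0), (-3, 0)); squared distance = 4

Compute all C(5, 2) = 10 pairwise squared distances (x_i − x_j)² + (y_i − y_j)². The minimum is 4, attained by the pair ((-5, 0), (-3, 0)).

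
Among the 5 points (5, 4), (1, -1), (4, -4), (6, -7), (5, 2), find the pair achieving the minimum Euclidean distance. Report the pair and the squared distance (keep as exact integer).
Pair = ((5, 4), (5, 2)); squared distance = 4

Compute all C(5, 2) = 10 pairwise squared distances (x_i − x_j)² + (y_i − y_j)². The minimum is 4, attained by the pair ((5, 4), (5, 2)).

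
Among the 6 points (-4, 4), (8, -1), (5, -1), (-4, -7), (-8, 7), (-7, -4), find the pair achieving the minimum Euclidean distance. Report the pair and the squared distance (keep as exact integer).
Pair = ((8, -1), (5, -1)); squared distance = 9

Compute all C(6, 2) = 15 pairwise squared distances (x_i − x_j)² + (y_i − y_j)². The minimum is 9, attained by the pair ((8, -1), (5, -1)).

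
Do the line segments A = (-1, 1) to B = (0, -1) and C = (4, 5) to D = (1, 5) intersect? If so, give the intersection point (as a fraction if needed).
No (intersection of containing lines falls outside at least one segment)

Parametrize and solve: t = -2, s = 7/3. At least one of these is outside [0, 1], so the segments do not intersect.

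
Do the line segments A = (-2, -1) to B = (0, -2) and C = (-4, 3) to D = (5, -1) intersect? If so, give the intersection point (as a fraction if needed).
No (intersection of containing lines falls outside at least one segment)

Parametrize and solve: t = -28, s = -6. At least one of these is outside [0, 1], so the segments do not intersect.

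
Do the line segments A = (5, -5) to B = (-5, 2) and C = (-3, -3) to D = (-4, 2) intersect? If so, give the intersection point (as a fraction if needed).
Yes; intersection at (-165/43, 51/43) (t = 38/43 on AB, s = 36/43 on CD)

Parametrize AB as A + t(B − A) = (5 + -10 t, -5 + 7 t) and CD as C + s(D − C) = (-3 + -1 s, -3 + 5 s). Solve the linear system for (t, s). Determinant = 43 ≠ 0, so a unique intersection of the containing lines exists. Solution: t = 38/43, s = 36/43 — both in [0, 1], so the segments cross. Intersection point: (-165/43, 51/43).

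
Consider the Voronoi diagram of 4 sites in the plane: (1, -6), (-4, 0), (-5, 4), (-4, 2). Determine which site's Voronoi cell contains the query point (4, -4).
Nearest site = (1, -6)

The Voronoi cell of site s contains exactly those query points closer to s than to any other site. Compute squared distances from q = (4, -4) to each site:
  (1 − 4)² + (-6 − -4)² = 13
  (-4 − 4)² + (0 − -4)² = 80
  (-4 − 4)² + (2 − -4)² = 100
  (-5 − 4)² + (4 − -4)² = 145
Minimum is attained by (1, -6), so q lies in its Voronoi cell.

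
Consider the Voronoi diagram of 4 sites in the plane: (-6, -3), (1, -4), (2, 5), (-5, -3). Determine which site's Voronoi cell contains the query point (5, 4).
Nearest site = (2, 5)

The Voronoi cell of site s contains exactly those query points closer to s than to any other site. Compute squared distances from q = (5, 4) to each site:
  (2 − 5)² + (5 − 4)² = 10
  (1 − 5)² + (-4 − 4)² = 80
  (-5 − 5)² + (-3 − 4)² = 149
  (-6 − 5)² + (-3 − 4)² = 170
Minimum is attained by (2, 5), so q lies in its Voronoi cell.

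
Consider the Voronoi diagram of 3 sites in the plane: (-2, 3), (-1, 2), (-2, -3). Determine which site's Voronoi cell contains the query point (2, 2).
Nearest site = (-1, 2)

The Voronoi cell of site s contains exactly those query points closer to s than to any other site. Compute squared distances from q = (2, 2) to each site:
  (-1 − 2)² + (2 − 2)² = 9
  (-2 − 2)² + (3 − 2)² = 17
  (-2 − 2)² + (-3 − 2)² = 41
Minimum is attained by (-1, 2), so q lies in its Voronoi cell.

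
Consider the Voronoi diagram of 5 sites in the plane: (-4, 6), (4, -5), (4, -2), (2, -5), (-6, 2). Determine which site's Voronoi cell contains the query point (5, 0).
Nearest site = (4, -2)

The Voronoi cell of site s contains exactly those query points closer to s than to any other site. Compute squared distances from q = (5, 0) to each site:
  (4 − 5)² + (-2 − 0)² = 5
  (4 − 5)² + (-5 − 0)² = 26
  (2 − 5)² + (-5 − 0)² = 34
  (-4 − 5)² + (6 − 0)² = 117
  (-6 − 5)² + (2 − 0)² = 125
Minimum is attained by (4, -2), so q lies in its Voronoi cell.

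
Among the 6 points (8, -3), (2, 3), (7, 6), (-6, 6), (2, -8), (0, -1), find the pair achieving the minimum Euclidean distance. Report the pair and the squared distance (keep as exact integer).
Pair = ((2, 3), (0, -1)); squared distance = 20

Compute all C(6, 2) = 15 pairwise squared distances (x_i − x_j)² + (y_i − y_j)². The minimum is 20, attained by the pair ((2, 3), (0, -1)).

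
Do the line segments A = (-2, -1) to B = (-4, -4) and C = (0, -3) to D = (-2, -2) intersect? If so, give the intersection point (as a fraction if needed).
No (intersection of containing lines falls outside at least one segment)

Parametrize and solve: t = 1/4, s = 5/4. At least one of these is outside [0, 1], so the segments do not intersect.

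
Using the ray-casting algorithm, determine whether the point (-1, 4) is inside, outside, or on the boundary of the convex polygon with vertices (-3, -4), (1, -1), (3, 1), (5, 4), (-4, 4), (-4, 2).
The point (-1, 4) lies on the polygon boundary

Boundary check: the query satisfies the collinearity and bounding-box conditions for some polygon edge, so it lies exactly on the boundary.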